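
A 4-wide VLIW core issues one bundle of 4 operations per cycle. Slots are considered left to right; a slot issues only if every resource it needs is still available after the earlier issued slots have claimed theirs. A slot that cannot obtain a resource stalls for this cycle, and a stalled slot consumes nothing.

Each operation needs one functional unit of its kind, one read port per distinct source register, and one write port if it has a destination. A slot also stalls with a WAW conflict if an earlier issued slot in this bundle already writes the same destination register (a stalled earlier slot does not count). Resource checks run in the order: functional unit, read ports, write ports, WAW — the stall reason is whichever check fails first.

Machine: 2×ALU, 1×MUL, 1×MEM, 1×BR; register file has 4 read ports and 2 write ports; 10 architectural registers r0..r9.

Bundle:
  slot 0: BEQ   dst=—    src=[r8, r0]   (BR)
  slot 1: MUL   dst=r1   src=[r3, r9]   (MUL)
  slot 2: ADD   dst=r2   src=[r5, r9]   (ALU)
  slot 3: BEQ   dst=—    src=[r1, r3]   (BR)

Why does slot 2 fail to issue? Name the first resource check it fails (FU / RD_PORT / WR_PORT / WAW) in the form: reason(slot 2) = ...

reason(slot 2) = RD_PORT

  0. BR ⇒ go  {2A/1Mu/1Ld/0B | 2r 2w}
  1. MUL→r1 ⇒ go  {2A/0Mu/1Ld/0B | 0r 1w}
  2. ALU→r2 ⇒ no(RD_PORT)  {2A/0Mu/1Ld/0B | 0r 1w}
  3. BR ⇒ no(FU)  {2A/0Mu/1Ld/0B | 0r 1w}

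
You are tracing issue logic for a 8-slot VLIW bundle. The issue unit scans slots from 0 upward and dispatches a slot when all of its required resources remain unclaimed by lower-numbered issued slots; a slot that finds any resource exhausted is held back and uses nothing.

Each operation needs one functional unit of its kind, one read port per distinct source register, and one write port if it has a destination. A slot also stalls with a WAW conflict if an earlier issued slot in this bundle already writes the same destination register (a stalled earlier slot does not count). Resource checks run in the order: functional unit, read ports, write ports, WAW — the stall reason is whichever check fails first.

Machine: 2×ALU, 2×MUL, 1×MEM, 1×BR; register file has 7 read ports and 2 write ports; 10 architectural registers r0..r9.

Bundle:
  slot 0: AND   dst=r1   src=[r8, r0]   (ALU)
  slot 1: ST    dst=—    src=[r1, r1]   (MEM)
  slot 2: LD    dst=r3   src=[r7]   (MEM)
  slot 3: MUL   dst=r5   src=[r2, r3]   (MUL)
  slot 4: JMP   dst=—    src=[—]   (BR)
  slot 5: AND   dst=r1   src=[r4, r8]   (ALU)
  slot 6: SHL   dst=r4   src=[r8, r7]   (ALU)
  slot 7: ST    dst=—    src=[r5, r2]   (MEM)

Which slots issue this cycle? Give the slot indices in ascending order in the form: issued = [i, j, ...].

issued = [0, 1, 3, 4]

  0. ALU→r1 ⇒ go  {1A/2Mu/1Ld/1B | 5r 1w}
  1. MEM ⇒ go  {1A/2Mu/0Ld/1B | 4r 1w}
  2. MEM→r3 ⇒ no(FU)  {1A/2Mu/0Ld/1B | 4r 1w}
  3. MUL→r5 ⇒ go  {1A/1Mu/0Ld/1B | 2r 0w}
  4. BR ⇒ go  {1A/1Mu/0Ld/0B | 2r 0w}
  5. ALU→r1 ⇒ no(WR_PORT)  {1A/1Mu/0Ld/0B | 2r 0w}
  6. ALU→r4 ⇒ no(WR_PORT)  {1A/1Mu/0Ld/0B | 2r 0w}
  7. MEM ⇒ no(FU)  {1A/1Mu/0Ld/0B | 2r 0w}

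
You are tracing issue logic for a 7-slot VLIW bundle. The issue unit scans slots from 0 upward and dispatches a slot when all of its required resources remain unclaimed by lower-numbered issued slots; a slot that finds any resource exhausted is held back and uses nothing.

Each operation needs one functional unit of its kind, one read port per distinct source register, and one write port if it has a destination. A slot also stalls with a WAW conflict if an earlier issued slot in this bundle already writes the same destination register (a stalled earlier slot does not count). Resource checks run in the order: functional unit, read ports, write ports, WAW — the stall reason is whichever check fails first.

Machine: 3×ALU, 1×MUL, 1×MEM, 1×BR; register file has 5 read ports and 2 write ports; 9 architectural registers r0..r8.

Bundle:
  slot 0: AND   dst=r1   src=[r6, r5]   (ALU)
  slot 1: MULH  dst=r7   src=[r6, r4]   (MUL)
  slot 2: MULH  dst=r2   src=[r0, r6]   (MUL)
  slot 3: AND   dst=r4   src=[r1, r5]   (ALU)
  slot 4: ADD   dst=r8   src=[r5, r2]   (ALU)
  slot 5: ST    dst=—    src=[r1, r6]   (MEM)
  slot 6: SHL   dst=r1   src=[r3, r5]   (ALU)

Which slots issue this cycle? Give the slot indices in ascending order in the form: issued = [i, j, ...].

  0. ALU→r1 ⇒ go  {2A/1Mu/1Ld/1B | 3r 1w}
  1. MUL→r7 ⇒ go  {2A/0Mu/1Ld/1B | 1r 0w}
  2. MUL→r2 ⇒ no(FU)  {2A/0Mu/1Ld/1B | 1r 0w}
  3. ALU→r4 ⇒ no(RD_PORT)  {2A/0Mu/1Ld/1B | 1r 0w}
  4. ALU→r8 ⇒ no(RD_PORT)  {2A/0Mu/1Ld/1B | 1r 0w}
  5. MEM ⇒ no(RD_PORT)  {2A/0Mu/1Ld/1B | 1r 0w}
  6. ALU→r1 ⇒ no(RD_PORT)  {2A/0Mu/1Ld/1B | 1r 0w}

issued = [0, 1]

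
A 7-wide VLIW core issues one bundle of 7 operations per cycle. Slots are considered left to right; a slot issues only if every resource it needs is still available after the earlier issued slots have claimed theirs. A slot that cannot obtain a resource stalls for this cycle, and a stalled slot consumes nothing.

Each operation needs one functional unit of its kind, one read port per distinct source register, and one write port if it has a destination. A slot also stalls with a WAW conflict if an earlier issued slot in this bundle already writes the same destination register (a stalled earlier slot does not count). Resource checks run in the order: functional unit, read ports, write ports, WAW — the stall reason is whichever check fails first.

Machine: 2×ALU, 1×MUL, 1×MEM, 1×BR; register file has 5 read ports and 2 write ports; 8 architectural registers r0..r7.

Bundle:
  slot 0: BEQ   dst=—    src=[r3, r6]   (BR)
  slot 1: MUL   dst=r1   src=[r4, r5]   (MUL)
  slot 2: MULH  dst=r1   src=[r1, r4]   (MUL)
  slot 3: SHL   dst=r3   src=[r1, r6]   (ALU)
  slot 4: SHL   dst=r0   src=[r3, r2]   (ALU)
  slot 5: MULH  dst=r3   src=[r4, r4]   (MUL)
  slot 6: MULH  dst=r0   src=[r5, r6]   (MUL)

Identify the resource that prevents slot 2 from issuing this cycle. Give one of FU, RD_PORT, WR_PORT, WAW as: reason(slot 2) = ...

#0 BR src=r3,r6 dispatched  <A:2 Mu:1 Ld:1 B:0 rd:3 wr:2>
#1 MUL src=r4,r5 dispatched  <A:2 Mu:0 Ld:1 B:0 rd:1 wr:1>
#2 MUL src=r1,r4 held:FU  <A:2 Mu:0 Ld:1 B:0 rd:1 wr:1>
#3 ALU src=r1,r6 held:RD_PORT  <A:2 Mu:0 Ld:1 B:0 rd:1 wr:1>
#4 ALU src=r3,r2 held:RD_PORT  <A:2 Mu:0 Ld:1 B:0 rd:1 wr:1>
#5 MUL src=r4,r4 held:FU  <A:2 Mu:0 Ld:1 B:0 rd:1 wr:1>
#6 MUL src=r5,r6 held:FU  <A:2 Mu:0 Ld:1 B:0 rd:1 wr:1>

reason(slot 2) = FU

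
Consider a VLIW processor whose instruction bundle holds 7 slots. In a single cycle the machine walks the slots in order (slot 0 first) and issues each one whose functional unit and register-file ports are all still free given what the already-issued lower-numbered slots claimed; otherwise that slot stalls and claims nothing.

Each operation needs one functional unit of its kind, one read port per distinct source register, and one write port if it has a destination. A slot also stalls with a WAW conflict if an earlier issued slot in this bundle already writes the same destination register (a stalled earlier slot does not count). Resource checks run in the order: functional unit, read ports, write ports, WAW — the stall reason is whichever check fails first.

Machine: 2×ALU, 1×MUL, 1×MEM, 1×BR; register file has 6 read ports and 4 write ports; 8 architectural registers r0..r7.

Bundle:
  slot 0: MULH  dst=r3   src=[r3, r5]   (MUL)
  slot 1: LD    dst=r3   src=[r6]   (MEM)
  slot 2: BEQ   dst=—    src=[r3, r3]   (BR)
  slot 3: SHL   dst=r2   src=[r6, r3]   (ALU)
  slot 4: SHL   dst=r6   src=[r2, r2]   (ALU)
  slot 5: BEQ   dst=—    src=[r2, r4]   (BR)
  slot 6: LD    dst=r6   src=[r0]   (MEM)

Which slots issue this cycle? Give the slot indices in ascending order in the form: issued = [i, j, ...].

issued = [0, 2, 3, 4]

(0) want 1×MUL +2rd +1wr — yes → AL2|MU0|ME1|BR1|rd4|wr3
(1) want 1×MEM +1rd +1wr — WAW → AL2|MU0|ME1|BR1|rd4|wr3
(2) want 1×BR +1rd +0wr — yes → AL2|MU0|ME1|BR0|rd3|wr3
(3) want 1×ALU +2rd +1wr — yes → AL1|MU0|ME1|BR0|rd1|wr2
(4) want 1×ALU +1rd +1wr — yes → AL0|MU0|ME1|BR0|rd0|wr1
(5) want 1×BR +2rd +0wr — FU → AL0|MU0|ME1|BR0|rd0|wr1
(6) want 1×MEM +1rd +1wr — RD_PORT → AL0|MU0|ME1|BR0|rd0|wr1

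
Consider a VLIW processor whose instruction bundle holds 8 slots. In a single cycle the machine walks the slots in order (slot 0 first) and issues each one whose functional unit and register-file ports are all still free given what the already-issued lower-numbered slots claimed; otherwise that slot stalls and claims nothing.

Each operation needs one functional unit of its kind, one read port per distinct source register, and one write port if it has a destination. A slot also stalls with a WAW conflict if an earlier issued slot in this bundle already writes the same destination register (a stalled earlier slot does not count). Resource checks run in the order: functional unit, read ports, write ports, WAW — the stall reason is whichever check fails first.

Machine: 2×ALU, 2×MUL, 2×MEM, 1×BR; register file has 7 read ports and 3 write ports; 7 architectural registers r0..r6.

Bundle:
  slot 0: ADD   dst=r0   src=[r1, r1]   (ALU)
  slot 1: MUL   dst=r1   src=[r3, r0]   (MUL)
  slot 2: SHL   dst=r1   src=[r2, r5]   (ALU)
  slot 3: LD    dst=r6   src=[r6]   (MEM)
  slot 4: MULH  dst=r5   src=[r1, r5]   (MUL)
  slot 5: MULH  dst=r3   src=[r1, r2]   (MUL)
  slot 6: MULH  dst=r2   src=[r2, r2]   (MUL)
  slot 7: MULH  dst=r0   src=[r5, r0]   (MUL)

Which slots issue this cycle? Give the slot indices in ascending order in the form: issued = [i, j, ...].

issued = [0, 1, 3]

  0. ALU→r0 ⇒ go  {1A/2Mu/2Ld/1B | 6r 2w}
  1. MUL→r1 ⇒ go  {1A/1Mu/2Ld/1B | 4r 1w}
  2. ALU→r1 ⇒ no(WAW)  {1A/1Mu/2Ld/1B | 4r 1w}
  3. MEM→r6 ⇒ go  {1A/1Mu/1Ld/1B | 3r 0w}
  4. MUL→r5 ⇒ no(WR_PORT)  {1A/1Mu/1Ld/1B | 3r 0w}
  5. MUL→r3 ⇒ no(WR_PORT)  {1A/1Mu/1Ld/1B | 3r 0w}
  6. MUL→r2 ⇒ no(WR_PORT)  {1A/1Mu/1Ld/1B | 3r 0w}
  7. MUL→r0 ⇒ no(WR_PORT)  {1A/1Mu/1Ld/1B | 3r 0w}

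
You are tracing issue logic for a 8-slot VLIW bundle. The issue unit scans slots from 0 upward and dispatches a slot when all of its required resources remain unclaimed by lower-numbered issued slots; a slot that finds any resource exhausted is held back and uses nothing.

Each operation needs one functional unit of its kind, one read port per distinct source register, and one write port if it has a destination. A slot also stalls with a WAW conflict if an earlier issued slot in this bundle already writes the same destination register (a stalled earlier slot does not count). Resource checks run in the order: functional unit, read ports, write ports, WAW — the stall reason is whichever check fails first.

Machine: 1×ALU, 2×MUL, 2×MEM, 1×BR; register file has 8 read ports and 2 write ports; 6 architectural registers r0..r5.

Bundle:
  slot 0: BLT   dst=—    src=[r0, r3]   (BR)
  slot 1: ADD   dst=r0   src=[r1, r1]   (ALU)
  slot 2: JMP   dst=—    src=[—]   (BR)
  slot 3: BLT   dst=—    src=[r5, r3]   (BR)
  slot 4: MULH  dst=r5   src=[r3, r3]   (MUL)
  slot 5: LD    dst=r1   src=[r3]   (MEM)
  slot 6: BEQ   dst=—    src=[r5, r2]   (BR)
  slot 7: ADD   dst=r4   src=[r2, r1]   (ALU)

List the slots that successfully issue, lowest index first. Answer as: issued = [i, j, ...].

issued = [0, 1, 4]

  0. BR ⇒ go  {1A/2Mu/2Ld/0B | 6r 2w}
  1. ALU→r0 ⇒ go  {0A/2Mu/2Ld/0B | 5r 1w}
  2. BR ⇒ no(FU)  {0A/2Mu/2Ld/0B | 5r 1w}
  3. BR ⇒ no(FU)  {0A/2Mu/2Ld/0B | 5r 1w}
  4. MUL→r5 ⇒ go  {0A/1Mu/2Ld/0B | 4r 0w}
  5. MEM→r1 ⇒ no(WR_PORT)  {0A/1Mu/2Ld/0B | 4r 0w}
  6. BR ⇒ no(FU)  {0A/1Mu/2Ld/0B | 4r 0w}
  7. ALU→r4 ⇒ no(FU)  {0A/1Mu/2Ld/0B | 4r 0w}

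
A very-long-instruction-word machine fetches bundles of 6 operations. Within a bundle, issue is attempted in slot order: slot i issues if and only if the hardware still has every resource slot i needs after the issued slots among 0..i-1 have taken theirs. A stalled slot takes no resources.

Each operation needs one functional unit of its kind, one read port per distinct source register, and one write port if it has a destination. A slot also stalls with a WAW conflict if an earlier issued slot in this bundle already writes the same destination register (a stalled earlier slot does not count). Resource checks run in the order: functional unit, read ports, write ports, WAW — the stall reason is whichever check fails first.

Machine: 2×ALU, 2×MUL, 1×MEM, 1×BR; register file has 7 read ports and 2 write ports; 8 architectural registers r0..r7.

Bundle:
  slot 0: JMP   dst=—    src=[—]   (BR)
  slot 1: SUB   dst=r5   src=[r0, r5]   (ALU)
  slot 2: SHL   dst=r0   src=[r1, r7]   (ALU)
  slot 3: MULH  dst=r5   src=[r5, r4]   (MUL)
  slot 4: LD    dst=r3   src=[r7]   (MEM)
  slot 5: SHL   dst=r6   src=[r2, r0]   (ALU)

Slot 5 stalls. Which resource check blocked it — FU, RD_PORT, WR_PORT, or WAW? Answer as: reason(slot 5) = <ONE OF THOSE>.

  0. BR ⇒ go  {2A/2Mu/1Ld/0B | 7r 2w}
  1. ALU→r5 ⇒ go  {1A/2Mu/1Ld/0B | 5r 1w}
  2. ALU→r0 ⇒ go  {0A/2Mu/1Ld/0B | 3r 0w}
  3. MUL→r5 ⇒ no(WR_PORT)  {0A/2Mu/1Ld/0B | 3r 0w}
  4. MEM→r3 ⇒ no(WR_PORT)  {0A/2Mu/1Ld/0B | 3r 0w}
  5. ALU→r6 ⇒ no(FU)  {0A/2Mu/1Ld/0B | 3r 0w}

reason(slot 5) = FU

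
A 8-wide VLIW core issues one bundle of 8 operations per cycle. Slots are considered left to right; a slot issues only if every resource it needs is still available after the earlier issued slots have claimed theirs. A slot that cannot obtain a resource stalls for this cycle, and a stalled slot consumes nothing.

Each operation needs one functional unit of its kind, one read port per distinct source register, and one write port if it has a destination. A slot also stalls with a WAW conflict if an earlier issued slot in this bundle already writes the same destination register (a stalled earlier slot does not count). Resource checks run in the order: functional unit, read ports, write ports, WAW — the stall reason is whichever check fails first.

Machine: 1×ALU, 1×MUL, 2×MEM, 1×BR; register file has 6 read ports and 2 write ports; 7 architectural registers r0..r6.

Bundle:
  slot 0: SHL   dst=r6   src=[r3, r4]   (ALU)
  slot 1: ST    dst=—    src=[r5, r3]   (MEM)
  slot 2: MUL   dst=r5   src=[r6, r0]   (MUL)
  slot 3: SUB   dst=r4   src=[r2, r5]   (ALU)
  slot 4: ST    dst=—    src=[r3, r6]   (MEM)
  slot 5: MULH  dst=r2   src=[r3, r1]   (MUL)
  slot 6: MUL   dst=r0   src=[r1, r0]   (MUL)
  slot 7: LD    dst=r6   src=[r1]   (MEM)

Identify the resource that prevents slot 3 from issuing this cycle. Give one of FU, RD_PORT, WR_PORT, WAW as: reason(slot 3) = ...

#0 ALU src=r3,r4 dispatched  <A:0 Mu:1 Ld:2 B:1 rd:4 wr:1>
#1 MEM src=r5,r3 dispatched  <A:0 Mu:1 Ld:1 B:1 rd:2 wr:1>
#2 MUL src=r6,r0 dispatched  <A:0 Mu:0 Ld:1 B:1 rd:0 wr:0>
#3 ALU src=r2,r5 held:FU  <A:0 Mu:0 Ld:1 B:1 rd:0 wr:0>
#4 MEM src=r3,r6 held:RD_PORT  <A:0 Mu:0 Ld:1 B:1 rd:0 wr:0>
#5 MUL src=r3,r1 held:FU  <A:0 Mu:0 Ld:1 B:1 rd:0 wr:0>
#6 MUL src=r1,r0 held:FU  <A:0 Mu:0 Ld:1 B:1 rd:0 wr:0>
#7 MEM src=r1 held:RD_PORT  <A:0 Mu:0 Ld:1 B:1 rd:0 wr:0>

reason(slot 3) = FU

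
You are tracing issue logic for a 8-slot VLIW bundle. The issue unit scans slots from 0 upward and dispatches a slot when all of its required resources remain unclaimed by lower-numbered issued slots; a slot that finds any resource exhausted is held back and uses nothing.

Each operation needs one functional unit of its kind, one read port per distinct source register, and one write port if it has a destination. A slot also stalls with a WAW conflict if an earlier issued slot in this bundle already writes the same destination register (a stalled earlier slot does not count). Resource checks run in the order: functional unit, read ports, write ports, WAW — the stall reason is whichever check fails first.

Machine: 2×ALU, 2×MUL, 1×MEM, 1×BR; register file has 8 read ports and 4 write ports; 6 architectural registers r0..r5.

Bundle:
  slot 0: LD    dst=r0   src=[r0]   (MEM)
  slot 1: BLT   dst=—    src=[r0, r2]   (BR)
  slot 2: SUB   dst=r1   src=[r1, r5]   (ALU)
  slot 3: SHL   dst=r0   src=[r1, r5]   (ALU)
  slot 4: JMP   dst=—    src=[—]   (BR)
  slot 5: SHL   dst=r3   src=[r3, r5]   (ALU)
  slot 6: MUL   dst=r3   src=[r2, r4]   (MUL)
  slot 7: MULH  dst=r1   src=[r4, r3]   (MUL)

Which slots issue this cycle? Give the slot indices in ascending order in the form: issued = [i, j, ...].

issued = [0, 1, 2, 5]

  0. MEM→r0 ⇒ go  {2A/2Mu/0Ld/1B | 7r 3w}
  1. BR ⇒ go  {2A/2Mu/0Ld/0B | 5r 3w}
  2. ALU→r1 ⇒ go  {1A/2Mu/0Ld/0B | 3r 2w}
  3. ALU→r0 ⇒ no(WAW)  {1A/2Mu/0Ld/0B | 3r 2w}
  4. BR ⇒ no(FU)  {1A/2Mu/0Ld/0B | 3r 2w}
  5. ALU→r3 ⇒ go  {0A/2Mu/0Ld/0B | 1r 1w}
  6. MUL→r3 ⇒ no(RD_PORT)  {0A/2Mu/0Ld/0B | 1r 1w}
  7. MUL→r1 ⇒ no(RD_PORT)  {0A/2Mu/0Ld/0B | 1r 1w}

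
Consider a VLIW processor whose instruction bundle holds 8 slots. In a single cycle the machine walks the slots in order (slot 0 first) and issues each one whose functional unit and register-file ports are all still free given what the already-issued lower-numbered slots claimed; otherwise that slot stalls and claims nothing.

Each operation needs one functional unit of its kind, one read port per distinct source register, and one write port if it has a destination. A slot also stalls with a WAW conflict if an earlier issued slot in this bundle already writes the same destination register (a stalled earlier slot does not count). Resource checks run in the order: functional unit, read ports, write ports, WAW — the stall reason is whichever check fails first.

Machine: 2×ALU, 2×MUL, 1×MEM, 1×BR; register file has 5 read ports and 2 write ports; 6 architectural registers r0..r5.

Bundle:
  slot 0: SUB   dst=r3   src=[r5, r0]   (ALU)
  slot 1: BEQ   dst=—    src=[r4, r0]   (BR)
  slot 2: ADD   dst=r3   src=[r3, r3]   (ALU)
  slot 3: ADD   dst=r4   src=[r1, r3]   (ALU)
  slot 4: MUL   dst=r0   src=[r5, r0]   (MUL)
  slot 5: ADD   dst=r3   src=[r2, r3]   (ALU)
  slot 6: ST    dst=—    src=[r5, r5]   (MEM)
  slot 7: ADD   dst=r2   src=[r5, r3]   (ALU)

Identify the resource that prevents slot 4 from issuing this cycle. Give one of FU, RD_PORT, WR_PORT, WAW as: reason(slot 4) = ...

reason(slot 4) = RD_PORT

  0. ALU→r3 ⇒ go  {1A/2Mu/1Ld/1B | 3r 1w}
  1. BR ⇒ go  {1A/2Mu/1Ld/0B | 1r 1w}
  2. ALU→r3 ⇒ no(WAW)  {1A/2Mu/1Ld/0B | 1r 1w}
  3. ALU→r4 ⇒ no(RD_PORT)  {1A/2Mu/1Ld/0B | 1r 1w}
  4. MUL→r0 ⇒ no(RD_PORT)  {1A/2Mu/1Ld/0B | 1r 1w}
  5. ALU→r3 ⇒ no(RD_PORT)  {1A/2Mu/1Ld/0B | 1r 1w}
  6. MEM ⇒ go  {1A/2Mu/0Ld/0B | 0r 1w}
  7. ALU→r2 ⇒ no(RD_PORT)  {1A/2Mu/0Ld/0B | 0r 1w}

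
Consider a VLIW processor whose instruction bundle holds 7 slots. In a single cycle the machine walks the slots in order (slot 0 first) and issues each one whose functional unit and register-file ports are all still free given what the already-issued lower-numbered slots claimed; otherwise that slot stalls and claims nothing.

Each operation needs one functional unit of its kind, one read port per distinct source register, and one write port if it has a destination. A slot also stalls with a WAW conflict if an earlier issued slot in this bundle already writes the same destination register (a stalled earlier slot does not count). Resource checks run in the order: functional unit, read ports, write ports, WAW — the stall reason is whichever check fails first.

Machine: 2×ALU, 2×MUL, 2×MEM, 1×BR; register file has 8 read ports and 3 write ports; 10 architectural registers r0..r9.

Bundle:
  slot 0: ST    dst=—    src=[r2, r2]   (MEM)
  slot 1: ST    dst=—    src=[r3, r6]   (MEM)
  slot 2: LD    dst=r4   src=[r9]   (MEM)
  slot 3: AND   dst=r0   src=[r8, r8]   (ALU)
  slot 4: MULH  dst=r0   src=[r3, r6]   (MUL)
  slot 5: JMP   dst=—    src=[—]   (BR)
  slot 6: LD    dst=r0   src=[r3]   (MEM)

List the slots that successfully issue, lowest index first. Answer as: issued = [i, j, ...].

  0. MEM ⇒ go  {2A/2Mu/1Ld/1B | 7r 3w}
  1. MEM ⇒ go  {2A/2Mu/0Ld/1B | 5r 3w}
  2. MEM→r4 ⇒ no(FU)  {2A/2Mu/0Ld/1B | 5r 3w}
  3. ALU→r0 ⇒ go  {1A/2Mu/0Ld/1B | 4r 2w}
  4. MUL→r0 ⇒ no(WAW)  {1A/2Mu/0Ld/1B | 4r 2w}
  5. BR ⇒ go  {1A/2Mu/0Ld/0B | 4r 2w}
  6. MEM→r0 ⇒ no(FU)  {1A/2Mu/0Ld/0B | 4r 2w}

issued = [0, 1, 3, 5]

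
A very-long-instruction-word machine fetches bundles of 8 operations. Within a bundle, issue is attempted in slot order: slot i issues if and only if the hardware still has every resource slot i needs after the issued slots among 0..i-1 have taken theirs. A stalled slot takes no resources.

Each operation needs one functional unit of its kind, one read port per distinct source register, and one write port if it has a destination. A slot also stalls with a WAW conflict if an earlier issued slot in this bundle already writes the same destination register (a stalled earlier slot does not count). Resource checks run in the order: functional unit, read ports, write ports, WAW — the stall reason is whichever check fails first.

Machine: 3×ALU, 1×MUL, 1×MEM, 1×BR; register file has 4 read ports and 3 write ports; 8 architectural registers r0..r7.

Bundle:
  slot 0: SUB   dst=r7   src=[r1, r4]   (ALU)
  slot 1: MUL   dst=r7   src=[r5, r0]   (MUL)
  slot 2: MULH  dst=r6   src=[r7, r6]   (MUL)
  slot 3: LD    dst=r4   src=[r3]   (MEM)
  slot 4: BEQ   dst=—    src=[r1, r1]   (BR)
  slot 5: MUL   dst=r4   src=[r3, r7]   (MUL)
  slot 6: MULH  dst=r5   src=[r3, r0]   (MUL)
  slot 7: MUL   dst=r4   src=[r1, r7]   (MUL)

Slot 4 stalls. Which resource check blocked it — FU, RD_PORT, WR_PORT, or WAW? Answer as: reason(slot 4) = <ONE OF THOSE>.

reason(slot 4) = RD_PORT

(0) want 1×ALU +2rd +1wr — yes → AL2|MU1|ME1|BR1|rd2|wr2
(1) want 1×MUL +2rd +1wr — WAW → AL2|MU1|ME1|BR1|rd2|wr2
(2) want 1×MUL +2rd +1wr — yes → AL2|MU0|ME1|BR1|rd0|wr1
(3) want 1×MEM +1rd +1wr — RD_PORT → AL2|MU0|ME1|BR1|rd0|wr1
(4) want 1×BR +1rd +0wr — RD_PORT → AL2|MU0|ME1|BR1|rd0|wr1
(5) want 1×MUL +2rd +1wr — FU → AL2|MU0|ME1|BR1|rd0|wr1
(6) want 1×MUL +2rd +1wr — FU → AL2|MU0|ME1|BR1|rd0|wr1
(7) want 1×MUL +2rd +1wr — FU → AL2|MU0|ME1|BR1|rd0|wr1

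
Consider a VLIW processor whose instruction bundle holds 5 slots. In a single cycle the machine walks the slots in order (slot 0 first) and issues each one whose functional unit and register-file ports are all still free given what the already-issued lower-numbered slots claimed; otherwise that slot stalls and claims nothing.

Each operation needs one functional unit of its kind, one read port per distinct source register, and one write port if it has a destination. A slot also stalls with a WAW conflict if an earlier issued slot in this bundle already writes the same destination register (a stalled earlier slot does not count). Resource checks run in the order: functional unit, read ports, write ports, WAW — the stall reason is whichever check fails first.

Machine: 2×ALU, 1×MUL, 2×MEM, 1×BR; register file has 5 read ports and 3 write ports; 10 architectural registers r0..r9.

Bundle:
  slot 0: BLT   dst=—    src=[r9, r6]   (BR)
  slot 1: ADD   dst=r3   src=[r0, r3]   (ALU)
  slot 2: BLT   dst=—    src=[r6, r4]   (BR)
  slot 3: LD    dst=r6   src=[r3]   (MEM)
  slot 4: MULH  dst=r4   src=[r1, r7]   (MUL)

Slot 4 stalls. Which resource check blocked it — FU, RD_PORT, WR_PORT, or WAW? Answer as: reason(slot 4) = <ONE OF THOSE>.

reason(slot 4) = RD_PORT

slot 0 (BR): ISSUE — free A2,Mu1,Ld2,B0 rp3 wp3
slot 1 (ALU): ISSUE — free A1,Mu1,Ld2,B0 rp1 wp2
slot 2 (BR): stall FU — free A1,Mu1,Ld2,B0 rp1 wp2
slot 3 (MEM): ISSUE — free A1,Mu1,Ld1,B0 rp0 wp1
slot 4 (MUL): stall RD_PORT — free A1,Mu1,Ld1,B0 rp0 wp1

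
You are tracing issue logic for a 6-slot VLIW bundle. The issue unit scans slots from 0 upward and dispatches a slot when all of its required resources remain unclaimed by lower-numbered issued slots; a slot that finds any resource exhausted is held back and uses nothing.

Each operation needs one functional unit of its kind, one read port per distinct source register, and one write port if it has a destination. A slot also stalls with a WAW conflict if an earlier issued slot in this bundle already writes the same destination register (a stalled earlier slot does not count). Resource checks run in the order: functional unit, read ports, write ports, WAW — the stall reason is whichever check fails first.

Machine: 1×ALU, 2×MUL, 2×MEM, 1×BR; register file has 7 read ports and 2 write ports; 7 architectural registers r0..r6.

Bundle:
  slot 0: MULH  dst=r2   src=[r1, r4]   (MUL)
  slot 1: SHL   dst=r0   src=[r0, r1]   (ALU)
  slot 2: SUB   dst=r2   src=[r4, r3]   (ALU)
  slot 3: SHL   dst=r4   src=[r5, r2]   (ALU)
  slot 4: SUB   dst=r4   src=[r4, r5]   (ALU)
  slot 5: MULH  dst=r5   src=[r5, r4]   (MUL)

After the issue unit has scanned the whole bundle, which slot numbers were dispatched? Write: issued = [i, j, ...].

#0 MUL src=r1,r4 dispatched  <A:1 Mu:1 Ld:2 B:1 rd:5 wr:1>
#1 ALU src=r0,r1 dispatched  <A:0 Mu:1 Ld:2 B:1 rd:3 wr:0>
#2 ALU src=r4,r3 held:FU  <A:0 Mu:1 Ld:2 B:1 rd:3 wr:0>
#3 ALU src=r5,r2 held:FU  <A:0 Mu:1 Ld:2 B:1 rd:3 wr:0>
#4 ALU src=r4,r5 held:FU  <A:0 Mu:1 Ld:2 B:1 rd:3 wr:0>
#5 MUL src=r5,r4 held:WR_PORT  <A:0 Mu:1 Ld:2 B:1 rd:3 wr:0>

issued = [0, 1]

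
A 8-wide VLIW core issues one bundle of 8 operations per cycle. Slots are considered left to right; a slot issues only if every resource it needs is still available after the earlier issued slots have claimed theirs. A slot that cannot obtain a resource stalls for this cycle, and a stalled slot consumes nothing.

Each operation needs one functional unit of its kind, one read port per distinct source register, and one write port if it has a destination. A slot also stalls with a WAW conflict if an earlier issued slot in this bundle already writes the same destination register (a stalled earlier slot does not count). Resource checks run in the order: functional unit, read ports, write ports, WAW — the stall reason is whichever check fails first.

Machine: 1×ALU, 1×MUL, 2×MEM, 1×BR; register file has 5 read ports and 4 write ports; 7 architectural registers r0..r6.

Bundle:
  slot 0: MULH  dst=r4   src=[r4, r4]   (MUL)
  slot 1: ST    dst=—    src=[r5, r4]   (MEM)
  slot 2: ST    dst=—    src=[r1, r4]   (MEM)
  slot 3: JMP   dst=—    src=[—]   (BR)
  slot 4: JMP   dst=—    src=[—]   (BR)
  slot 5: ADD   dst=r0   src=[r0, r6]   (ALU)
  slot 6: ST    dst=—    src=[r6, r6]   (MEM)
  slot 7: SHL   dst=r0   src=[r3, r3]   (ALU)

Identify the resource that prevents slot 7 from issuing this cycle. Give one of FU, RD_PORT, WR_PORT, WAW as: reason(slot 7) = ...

#0 MUL src=r4,r4 dispatched  <A:1 Mu:0 Ld:2 B:1 rd:4 wr:3>
#1 MEM src=r5,r4 dispatched  <A:1 Mu:0 Ld:1 B:1 rd:2 wr:3>
#2 MEM src=r1,r4 dispatched  <A:1 Mu:0 Ld:0 B:1 rd:0 wr:3>
#3 BR src=- dispatched  <A:1 Mu:0 Ld:0 B:0 rd:0 wr:3>
#4 BR src=- held:FU  <A:1 Mu:0 Ld:0 B:0 rd:0 wr:3>
#5 ALU src=r0,r6 held:RD_PORT  <A:1 Mu:0 Ld:0 B:0 rd:0 wr:3>
#6 MEM src=r6,r6 held:FU  <A:1 Mu:0 Ld:0 B:0 rd:0 wr:3>
#7 ALU src=r3,r3 held:RD_PORT  <A:1 Mu:0 Ld:0 B:0 rd:0 wr:3>

reason(slot 7) = RD_PORT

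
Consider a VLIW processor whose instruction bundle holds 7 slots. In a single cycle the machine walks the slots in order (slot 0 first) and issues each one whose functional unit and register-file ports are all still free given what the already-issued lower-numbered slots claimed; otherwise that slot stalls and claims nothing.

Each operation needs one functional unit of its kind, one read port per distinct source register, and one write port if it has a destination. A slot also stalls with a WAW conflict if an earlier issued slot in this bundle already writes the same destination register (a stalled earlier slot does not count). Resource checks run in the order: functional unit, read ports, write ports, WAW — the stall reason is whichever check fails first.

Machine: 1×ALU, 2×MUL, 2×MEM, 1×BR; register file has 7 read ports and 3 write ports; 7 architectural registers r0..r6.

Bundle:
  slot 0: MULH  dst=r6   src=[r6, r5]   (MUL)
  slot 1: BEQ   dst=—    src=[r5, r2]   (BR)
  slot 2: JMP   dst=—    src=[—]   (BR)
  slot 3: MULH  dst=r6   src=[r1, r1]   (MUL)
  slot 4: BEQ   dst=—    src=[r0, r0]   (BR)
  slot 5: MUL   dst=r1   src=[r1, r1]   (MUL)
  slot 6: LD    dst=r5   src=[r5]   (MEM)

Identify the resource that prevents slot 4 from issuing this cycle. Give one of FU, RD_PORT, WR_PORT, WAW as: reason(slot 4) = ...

#0 MUL src=r6,r5 dispatched  <A:1 Mu:1 Ld:2 B:1 rd:5 wr:2>
#1 BR src=r5,r2 dispatched  <A:1 Mu:1 Ld:2 B:0 rd:3 wr:2>
#2 BR src=- held:FU  <A:1 Mu:1 Ld:2 B:0 rd:3 wr:2>
#3 MUL src=r1,r1 held:WAW  <A:1 Mu:1 Ld:2 B:0 rd:3 wr:2>
#4 BR src=r0,r0 held:FU  <A:1 Mu:1 Ld:2 B:0 rd:3 wr:2>
#5 MUL src=r1,r1 dispatched  <A:1 Mu:0 Ld:2 B:0 rd:2 wr:1>
#6 MEM src=r5 dispatched  <A:1 Mu:0 Ld:1 B:0 rd:1 wr:0>

reason(slot 4) = FU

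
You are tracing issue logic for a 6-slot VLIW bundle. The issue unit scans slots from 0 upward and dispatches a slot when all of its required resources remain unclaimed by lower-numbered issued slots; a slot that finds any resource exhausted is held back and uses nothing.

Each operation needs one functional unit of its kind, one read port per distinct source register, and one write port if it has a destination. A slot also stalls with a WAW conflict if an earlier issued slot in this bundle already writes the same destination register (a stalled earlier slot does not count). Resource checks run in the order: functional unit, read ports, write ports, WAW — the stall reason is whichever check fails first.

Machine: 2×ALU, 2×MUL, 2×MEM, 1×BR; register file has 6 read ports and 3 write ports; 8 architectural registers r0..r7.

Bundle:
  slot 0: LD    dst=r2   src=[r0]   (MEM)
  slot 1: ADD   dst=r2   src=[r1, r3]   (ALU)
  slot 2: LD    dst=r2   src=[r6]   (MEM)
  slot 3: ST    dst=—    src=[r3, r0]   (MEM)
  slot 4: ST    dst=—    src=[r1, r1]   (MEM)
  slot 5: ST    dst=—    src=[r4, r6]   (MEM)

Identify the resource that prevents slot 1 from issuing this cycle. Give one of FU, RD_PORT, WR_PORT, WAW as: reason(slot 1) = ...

[0] MEM needs rd=1 wr=1: ok; after: ALU=2 MUL=2 MEM=1 BR=1, R=5, W=2
[1] ALU needs rd=2 wr=1: WAW; after: ALU=2 MUL=2 MEM=1 BR=1, R=5, W=2
[2] MEM needs rd=1 wr=1: WAW; after: ALU=2 MUL=2 MEM=1 BR=1, R=5, W=2
[3] MEM needs rd=2 wr=0: ok; after: ALU=2 MUL=2 MEM=0 BR=1, R=3, W=2
[4] MEM needs rd=1 wr=0: FU; after: ALU=2 MUL=2 MEM=0 BR=1, R=3, W=2
[5] MEM needs rd=2 wr=0: FU; after: ALU=2 MUL=2 MEM=0 BR=1, R=3, W=2

reason(slot 1) = WAW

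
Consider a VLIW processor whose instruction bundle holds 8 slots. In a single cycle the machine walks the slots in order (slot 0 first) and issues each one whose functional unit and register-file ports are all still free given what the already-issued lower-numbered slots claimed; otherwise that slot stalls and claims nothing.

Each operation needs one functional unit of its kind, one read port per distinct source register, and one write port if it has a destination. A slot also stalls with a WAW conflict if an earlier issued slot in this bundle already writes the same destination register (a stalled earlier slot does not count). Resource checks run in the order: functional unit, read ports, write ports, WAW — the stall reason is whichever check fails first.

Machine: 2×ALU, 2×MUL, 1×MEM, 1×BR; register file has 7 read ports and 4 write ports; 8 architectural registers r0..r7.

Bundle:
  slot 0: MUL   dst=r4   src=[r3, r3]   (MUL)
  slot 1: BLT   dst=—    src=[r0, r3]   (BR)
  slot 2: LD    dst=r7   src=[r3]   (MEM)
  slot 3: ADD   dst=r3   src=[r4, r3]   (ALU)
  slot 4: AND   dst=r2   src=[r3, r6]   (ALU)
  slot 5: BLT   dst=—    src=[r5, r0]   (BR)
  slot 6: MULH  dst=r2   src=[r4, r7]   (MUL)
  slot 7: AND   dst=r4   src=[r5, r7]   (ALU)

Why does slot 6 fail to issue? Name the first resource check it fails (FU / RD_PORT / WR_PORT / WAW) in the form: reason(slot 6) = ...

  0. MUL→r4 ⇒ go  {2A/1Mu/1Ld/1B | 6r 3w}
  1. BR ⇒ go  {2A/1Mu/1Ld/0B | 4r 3w}
  2. MEM→r7 ⇒ go  {2A/1Mu/0Ld/0B | 3r 2w}
  3. ALU→r3 ⇒ go  {1A/1Mu/0Ld/0B | 1r 1w}
  4. ALU→r2 ⇒ no(RD_PORT)  {1A/1Mu/0Ld/0B | 1r 1w}
  5. BR ⇒ no(FU)  {1A/1Mu/0Ld/0B | 1r 1w}
  6. MUL→r2 ⇒ no(RD_PORT)  {1A/1Mu/0Ld/0B | 1r 1w}
  7. ALU→r4 ⇒ no(RD_PORT)  {1A/1Mu/0Ld/0B | 1r 1w}

reason(slot 6) = RD_PORT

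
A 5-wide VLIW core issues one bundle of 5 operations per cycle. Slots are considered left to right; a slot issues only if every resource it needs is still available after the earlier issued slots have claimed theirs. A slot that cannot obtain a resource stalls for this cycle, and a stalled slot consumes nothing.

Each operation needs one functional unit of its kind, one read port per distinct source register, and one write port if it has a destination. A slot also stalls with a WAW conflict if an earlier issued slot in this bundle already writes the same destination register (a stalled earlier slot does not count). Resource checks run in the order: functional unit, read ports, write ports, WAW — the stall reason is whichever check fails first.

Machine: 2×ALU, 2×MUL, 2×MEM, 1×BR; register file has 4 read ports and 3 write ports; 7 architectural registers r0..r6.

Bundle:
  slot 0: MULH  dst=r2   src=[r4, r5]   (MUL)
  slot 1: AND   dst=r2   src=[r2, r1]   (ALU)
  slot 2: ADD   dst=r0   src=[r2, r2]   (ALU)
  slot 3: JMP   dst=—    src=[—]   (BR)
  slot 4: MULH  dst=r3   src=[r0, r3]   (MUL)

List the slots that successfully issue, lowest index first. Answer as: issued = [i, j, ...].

issued = [0, 2, 3]

(0) want 1×MUL +2rd +1wr — yes → AL2|MU1|ME2|BR1|rd2|wr2
(1) want 1×ALU +2rd +1wr — WAW → AL2|MU1|ME2|BR1|rd2|wr2
(2) want 1×ALU +1rd +1wr — yes → AL1|MU1|ME2|BR1|rd1|wr1
(3) want 1×BR +0rd +0wr — yes → AL1|MU1|ME2|BR0|rd1|wr1
(4) want 1×MUL +2rd +1wr — RD_PORT → AL1|MU1|ME2|BR0|rd1|wr1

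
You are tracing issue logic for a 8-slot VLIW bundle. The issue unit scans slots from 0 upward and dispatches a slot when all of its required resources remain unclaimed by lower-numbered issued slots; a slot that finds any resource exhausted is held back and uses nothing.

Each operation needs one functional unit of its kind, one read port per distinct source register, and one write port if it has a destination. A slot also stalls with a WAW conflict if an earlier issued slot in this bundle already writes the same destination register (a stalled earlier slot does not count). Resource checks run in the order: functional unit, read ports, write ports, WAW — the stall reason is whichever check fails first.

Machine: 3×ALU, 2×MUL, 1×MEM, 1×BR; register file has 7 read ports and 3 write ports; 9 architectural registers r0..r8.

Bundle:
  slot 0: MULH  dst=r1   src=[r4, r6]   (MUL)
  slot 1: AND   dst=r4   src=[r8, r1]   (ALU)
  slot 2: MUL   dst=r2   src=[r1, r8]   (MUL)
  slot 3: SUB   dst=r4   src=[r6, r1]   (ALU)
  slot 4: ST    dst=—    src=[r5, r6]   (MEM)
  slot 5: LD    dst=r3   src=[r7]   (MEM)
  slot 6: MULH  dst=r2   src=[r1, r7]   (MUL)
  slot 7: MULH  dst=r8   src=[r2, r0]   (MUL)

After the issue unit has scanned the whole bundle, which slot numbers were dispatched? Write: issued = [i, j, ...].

  0. MUL→r1 ⇒ go  {3A/1Mu/1Ld/1B | 5r 2w}
  1. ALU→r4 ⇒ go  {2A/1Mu/1Ld/1B | 3r 1w}
  2. MUL→r2 ⇒ go  {2A/0Mu/1Ld/1B | 1r 0w}
  3. ALU→r4 ⇒ no(RD_PORT)  {2A/0Mu/1Ld/1B | 1r 0w}
  4. MEM ⇒ no(RD_PORT)  {2A/0Mu/1Ld/1B | 1r 0w}
  5. MEM→r3 ⇒ no(WR_PORT)  {2A/0Mu/1Ld/1B | 1r 0w}
  6. MUL→r2 ⇒ no(FU)  {2A/0Mu/1Ld/1B | 1r 0w}
  7. MUL→r8 ⇒ no(FU)  {2A/0Mu/1Ld/1B | 1r 0w}

issued = [0, 1, 2]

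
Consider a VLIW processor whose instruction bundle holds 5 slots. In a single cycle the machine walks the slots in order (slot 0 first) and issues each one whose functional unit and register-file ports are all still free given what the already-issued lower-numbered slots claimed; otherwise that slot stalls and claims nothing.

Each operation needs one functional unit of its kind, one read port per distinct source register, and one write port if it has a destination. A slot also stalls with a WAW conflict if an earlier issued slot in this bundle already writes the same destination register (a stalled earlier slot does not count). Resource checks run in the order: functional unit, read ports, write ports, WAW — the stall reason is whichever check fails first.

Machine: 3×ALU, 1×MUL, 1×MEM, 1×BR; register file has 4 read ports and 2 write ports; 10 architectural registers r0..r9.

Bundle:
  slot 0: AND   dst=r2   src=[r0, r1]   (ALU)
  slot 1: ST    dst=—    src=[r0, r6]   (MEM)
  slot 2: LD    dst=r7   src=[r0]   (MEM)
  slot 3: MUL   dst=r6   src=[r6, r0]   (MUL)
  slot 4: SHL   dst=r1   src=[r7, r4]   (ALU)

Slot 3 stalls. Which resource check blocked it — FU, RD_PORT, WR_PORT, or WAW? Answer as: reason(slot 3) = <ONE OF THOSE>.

reason(slot 3) = RD_PORT

(0) want 1×ALU +2rd +1wr — yes → AL2|MU1|ME1|BR1|rd2|wr1
(1) want 1×MEM +2rd +0wr — yes → AL2|MU1|ME0|BR1|rd0|wr1
(2) want 1×MEM +1rd +1wr — FU → AL2|MU1|ME0|BR1|rd0|wr1
(3) want 1×MUL +2rd +1wr — RD_PORT → AL2|MU1|ME0|BR1|rd0|wr1
(4) want 1×ALU +2rd +1wr — RD_PORT → AL2|MU1|ME0|BR1|rd0|wr1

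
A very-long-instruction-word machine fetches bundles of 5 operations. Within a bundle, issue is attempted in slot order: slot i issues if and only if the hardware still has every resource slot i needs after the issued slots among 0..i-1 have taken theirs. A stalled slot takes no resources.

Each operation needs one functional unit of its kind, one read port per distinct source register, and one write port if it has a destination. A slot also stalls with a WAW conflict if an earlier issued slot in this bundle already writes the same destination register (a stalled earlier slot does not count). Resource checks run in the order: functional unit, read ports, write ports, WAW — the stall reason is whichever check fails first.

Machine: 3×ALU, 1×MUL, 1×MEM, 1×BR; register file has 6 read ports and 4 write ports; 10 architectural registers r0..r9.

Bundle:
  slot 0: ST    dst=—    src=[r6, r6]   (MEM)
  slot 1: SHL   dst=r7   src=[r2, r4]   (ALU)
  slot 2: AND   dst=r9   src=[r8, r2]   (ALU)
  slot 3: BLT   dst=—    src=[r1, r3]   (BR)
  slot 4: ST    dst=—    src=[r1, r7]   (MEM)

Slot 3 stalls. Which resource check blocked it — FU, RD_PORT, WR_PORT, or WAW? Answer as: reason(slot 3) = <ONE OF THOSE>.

reason(slot 3) = RD_PORT

slot 0 (MEM): ISSUE — free A3,Mu1,Ld0,B1 rp5 wp4
slot 1 (ALU): ISSUE — free A2,Mu1,Ld0,B1 rp3 wp3
slot 2 (ALU): ISSUE — free A1,Mu1,Ld0,B1 rp1 wp2
slot 3 (BR): stall RD_PORT — free A1,Mu1,Ld0,B1 rp1 wp2
slot 4 (MEM): stall FU — free A1,Mu1,Ld0,B1 rp1 wp2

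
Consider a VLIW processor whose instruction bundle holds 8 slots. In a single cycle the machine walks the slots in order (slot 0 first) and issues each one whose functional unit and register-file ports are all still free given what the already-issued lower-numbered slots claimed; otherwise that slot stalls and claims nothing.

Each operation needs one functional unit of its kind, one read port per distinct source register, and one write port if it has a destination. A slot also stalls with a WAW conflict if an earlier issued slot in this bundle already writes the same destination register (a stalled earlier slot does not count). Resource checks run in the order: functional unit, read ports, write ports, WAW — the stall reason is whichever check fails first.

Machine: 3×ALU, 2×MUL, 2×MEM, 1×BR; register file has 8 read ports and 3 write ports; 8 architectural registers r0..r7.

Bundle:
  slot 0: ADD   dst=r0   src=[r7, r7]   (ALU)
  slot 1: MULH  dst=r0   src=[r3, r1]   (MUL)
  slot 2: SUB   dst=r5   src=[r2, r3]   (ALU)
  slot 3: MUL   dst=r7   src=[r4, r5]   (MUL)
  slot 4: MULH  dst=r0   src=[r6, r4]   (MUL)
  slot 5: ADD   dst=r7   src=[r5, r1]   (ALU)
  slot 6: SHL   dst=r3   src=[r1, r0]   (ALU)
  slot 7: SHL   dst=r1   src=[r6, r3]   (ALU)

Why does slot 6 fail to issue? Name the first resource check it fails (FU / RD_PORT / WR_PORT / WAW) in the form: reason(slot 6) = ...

reason(slot 6) = WR_PORT

  0. ALU→r0 ⇒ go  {2A/2Mu/2Ld/1B | 7r 2w}
  1. MUL→r0 ⇒ no(WAW)  {2A/2Mu/2Ld/1B | 7r 2w}
  2. ALU→r5 ⇒ go  {1A/2Mu/2Ld/1B | 5r 1w}
  3. MUL→r7 ⇒ go  {1A/1Mu/2Ld/1B | 3r 0w}
  4. MUL→r0 ⇒ no(WR_PORT)  {1A/1Mu/2Ld/1B | 3r 0w}
  5. ALU→r7 ⇒ no(WR_PORT)  {1A/1Mu/2Ld/1B | 3r 0w}
  6. ALU→r3 ⇒ no(WR_PORT)  {1A/1Mu/2Ld/1B | 3r 0w}
  7. ALU→r1 ⇒ no(WR_PORT)  {1A/1Mu/2Ld/1B | 3r 0w}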